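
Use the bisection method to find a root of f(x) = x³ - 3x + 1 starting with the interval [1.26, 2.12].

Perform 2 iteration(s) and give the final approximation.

f(x) = x³ - 3x + 1
Initial interval: [1.26, 2.12]

Iteration 1:
  c_1 = (1.260000 + 2.120000)/2 = 1.690000
  f(c_1) = f(1.690000) = 0.756809
  f(a) × f(c) < 0, new interval: [1.260000, 1.690000]
Iteration 2:
  c_2 = (1.260000 + 1.690000)/2 = 1.475000
  f(c_2) = f(1.475000) = -0.215953
  f(a) × f(c) ≥ 0, new interval: [1.475000, 1.690000]

After 2 iteration(s), the approximation is c_2 = 1.475000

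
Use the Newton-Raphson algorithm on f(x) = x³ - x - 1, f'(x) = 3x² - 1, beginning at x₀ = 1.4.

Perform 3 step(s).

f(x) = x³ - x - 1
f'(x) = 3x² - 1
x₀ = 1.4

Newton-Raphson formula: x_{n+1} = x_n - f(x_n)/f'(x_n)

Iteration 1:
  f(1.400000) = 0.344000
  f'(1.400000) = 4.880000
  x_1 = 1.400000 - 0.344000/4.880000 = 1.329508
Iteration 2:
  f(1.329508) = 0.020520
  f'(1.329508) = 4.302776
  x_2 = 1.329508 - 0.020520/4.302776 = 1.324739
Iteration 3:
  f(1.324739) = 0.000091
  f'(1.324739) = 4.264802
  x_3 = 1.324739 - 0.000091/4.264802 = 1.324718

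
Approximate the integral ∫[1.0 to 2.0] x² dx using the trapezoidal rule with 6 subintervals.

f(x) = x²
a = 1.0, b = 2.0, n = 6
h = (b - a)/n = 0.166667

Trapezoidal rule: (h/2)[f(x₀) + 2f(x₁) + 2f(x₂) + ... + f(xₙ)]

x_0 = 1.0000, f(x_0) = 1.000000, coefficient = 1
x_1 = 1.1667, f(x_1) = 1.361111, coefficient = 2
x_2 = 1.3333, f(x_2) = 1.777778, coefficient = 2
x_3 = 1.5000, f(x_3) = 2.250000, coefficient = 2
x_4 = 1.6667, f(x_4) = 2.777778, coefficient = 2
x_5 = 1.8333, f(x_5) = 3.361111, coefficient = 2
x_6 = 2.0000, f(x_6) = 4.000000, coefficient = 1

I ≈ (0.166667/2) × 28.055556 = 2.337963
Exact value: 2.333333
Error: 0.004630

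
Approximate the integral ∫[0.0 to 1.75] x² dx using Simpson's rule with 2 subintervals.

f(x) = x²
a = 0.0, b = 1.75, n = 2
h = (b - a)/n = 0.875000

Simpson's rule: (h/3)[f(x₀) + 4f(x₁) + 2f(x₂) + ... + f(xₙ)]

x_0 = 0.0000, f(x_0) = 0.000000, coefficient = 1
x_1 = 0.8750, f(x_1) = 0.765625, coefficient = 4
x_2 = 1.7500, f(x_2) = 3.062500, coefficient = 1

I ≈ (0.875000/3) × 6.125000 = 1.786458
Exact value: 1.786458
Error: 0.000000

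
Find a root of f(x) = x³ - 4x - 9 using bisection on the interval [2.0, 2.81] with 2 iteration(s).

f(x) = x³ - 4x - 9
Initial interval: [2.0, 2.81]

Iteration 1:
  c_1 = (2.000000 + 2.810000)/2 = 2.405000
  f(c_1) = f(2.405000) = -4.709420
  f(a) × f(c) ≥ 0, new interval: [2.405000, 2.810000]
Iteration 2:
  c_2 = (2.405000 + 2.810000)/2 = 2.607500
  f(c_2) = f(2.607500) = -1.701461
  f(a) × f(c) ≥ 0, new interval: [2.607500, 2.810000]

After 2 iteration(s), the approximation is c_2 = 2.607500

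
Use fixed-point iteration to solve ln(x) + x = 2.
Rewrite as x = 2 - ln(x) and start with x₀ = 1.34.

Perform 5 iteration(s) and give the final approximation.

Equation: ln(x) + x = 2
Fixed-point form: x = 2 - ln(x)
x₀ = 1.34

x_1 = g(1.340000) = 1.707330
x_2 = g(1.707330) = 1.465069
x_3 = g(1.465069) = 1.618098
x_4 = g(1.618098) = 1.518749
x_5 = g(1.518749) = 1.582113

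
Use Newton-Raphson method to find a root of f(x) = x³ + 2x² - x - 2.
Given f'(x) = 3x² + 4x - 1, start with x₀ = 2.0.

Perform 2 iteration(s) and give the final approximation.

f(x) = x³ + 2x² - x - 2
f'(x) = 3x² + 4x - 1
x₀ = 2.0

Newton-Raphson formula: x_{n+1} = x_n - f(x_n)/f'(x_n)

Iteration 1:
  f(2.000000) = 12.000000
  f'(2.000000) = 19.000000
  x_1 = 2.000000 - 12.000000/19.000000 = 1.368421
Iteration 2:
  f(1.368421) = 2.939204
  f'(1.368421) = 10.091413
  x_2 = 1.368421 - 2.939204/10.091413 = 1.077163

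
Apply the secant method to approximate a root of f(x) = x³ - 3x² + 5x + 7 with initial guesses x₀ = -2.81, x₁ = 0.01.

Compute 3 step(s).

f(x) = x³ - 3x² + 5x + 7
x₀ = -2.81, x₁ = 0.01

Secant formula: x_{n+1} = x_n - f(x_n)(x_n - x_{n-1})/(f(x_n) - f(x_{n-1}))

Iteration 1:
  f(-2.810000) = -52.926341
  f(0.010000) = 7.049701
  x_2 = 0.010000 - 7.049701×(0.010000 - (-2.810000))/(7.049701 - (-52.926341))
       = -0.321468
Iteration 2:
  f(0.010000) = 7.049701
  f(-0.321468) = 5.049412
  x_3 = -0.321468 - 5.049412×(-0.321468 - 0.010000)/(5.049412 - 7.049701)
       = -1.158207
Iteration 3:
  f(-0.321468) = 5.049412
  f(-1.158207) = -4.369039
  x_4 = -1.158207 - (-4.369039)×(-1.158207 - (-0.321468))/(-4.369039 - 5.049412)
       = -0.770060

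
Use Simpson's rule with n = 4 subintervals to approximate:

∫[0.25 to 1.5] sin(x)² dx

f(x) = sin(x)²
a = 0.25, b = 1.5, n = 4
h = (b - a)/n = 0.312500

Simpson's rule: (h/3)[f(x₀) + 4f(x₁) + 2f(x₂) + ... + f(xₙ)]

x_0 = 0.2500, f(x_0) = 0.061209, coefficient = 1
x_1 = 0.5625, f(x_1) = 0.284412, coefficient = 4
x_2 = 0.8750, f(x_2) = 0.589123, coefficient = 2
x_3 = 1.1875, f(x_3) = 0.860139, coefficient = 4
x_4 = 1.5000, f(x_4) = 0.994996, coefficient = 1

I ≈ (0.312500/3) × 6.812655 = 0.709652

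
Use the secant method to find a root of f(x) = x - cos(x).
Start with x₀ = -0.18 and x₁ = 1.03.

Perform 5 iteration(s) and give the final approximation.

f(x) = x - cos(x)
x₀ = -0.18, x₁ = 1.03

Secant formula: x_{n+1} = x_n - f(x_n)(x_n - x_{n-1})/(f(x_n) - f(x_{n-1}))

Iteration 1:
  f(-0.180000) = -1.163844
  f(1.030000) = 0.515181
  x_2 = 1.030000 - 0.515181×(1.030000 - (-0.180000))/(0.515181 - (-1.163844))
       = 0.658731
Iteration 2:
  f(1.030000) = 0.515181
  f(0.658731) = -0.132038
  x_3 = 0.658731 - (-0.132038)×(0.658731 - 1.030000)/(-0.132038 - 0.515181)
       = 0.734473
Iteration 3:
  f(0.658731) = -0.132038
  f(0.734473) = -0.007711
  x_4 = 0.734473 - (-0.007711)×(0.734473 - 0.658731)/(-0.007711 - (-0.132038))
       = 0.739171
Iteration 4:
  f(0.734473) = -0.007711
  f(0.739171) = 0.000143
  x_5 = 0.739171 - 0.000143×(0.739171 - 0.734473)/(0.000143 - (-0.007711))
       = 0.739085
Iteration 5:
  f(0.739171) = 0.000143
  f(0.739085) = 0.000000
  x_6 = 0.739085 - 0.000000×(0.739085 - 0.739171)/(0.000000 - 0.000143)
       = 0.739085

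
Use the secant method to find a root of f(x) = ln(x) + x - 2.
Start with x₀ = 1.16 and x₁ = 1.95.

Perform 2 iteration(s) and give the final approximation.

f(x) = ln(x) + x - 2
x₀ = 1.16, x₁ = 1.95

Secant formula: x_{n+1} = x_n - f(x_n)(x_n - x_{n-1})/(f(x_n) - f(x_{n-1}))

Iteration 1:
  f(1.160000) = -0.691580
  f(1.950000) = 0.617829
  x_2 = 1.950000 - 0.617829×(1.950000 - 1.160000)/(0.617829 - (-0.691580))
       = 1.577248
Iteration 2:
  f(1.950000) = 0.617829
  f(1.577248) = 0.032929
  x_3 = 1.577248 - 0.032929×(1.577248 - 1.950000)/(0.032929 - 0.617829)
       = 1.556262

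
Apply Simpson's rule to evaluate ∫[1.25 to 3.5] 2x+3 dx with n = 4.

f(x) = 2x+3
a = 1.25, b = 3.5, n = 4
h = (b - a)/n = 0.562500

Simpson's rule: (h/3)[f(x₀) + 4f(x₁) + 2f(x₂) + ... + f(xₙ)]

x_0 = 1.2500, f(x_0) = 5.500000, coefficient = 1
x_1 = 1.8125, f(x_1) = 6.625000, coefficient = 4
x_2 = 2.3750, f(x_2) = 7.750000, coefficient = 2
x_3 = 2.9375, f(x_3) = 8.875000, coefficient = 4
x_4 = 3.5000, f(x_4) = 10.000000, coefficient = 1

I ≈ (0.562500/3) × 93.000000 = 17.437500
Exact value: 17.437500
Error: 0.000000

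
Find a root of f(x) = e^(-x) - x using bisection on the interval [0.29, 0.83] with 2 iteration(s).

f(x) = e^(-x) - x
Initial interval: [0.29, 0.83]

Iteration 1:
  c_1 = (0.290000 + 0.830000)/2 = 0.560000
  f(c_1) = f(0.560000) = 0.011209
  f(a) × f(c) ≥ 0, new interval: [0.560000, 0.830000]
Iteration 2:
  c_2 = (0.560000 + 0.830000)/2 = 0.695000
  f(c_2) = f(0.695000) = -0.195926
  f(a) × f(c) < 0, new interval: [0.560000, 0.695000]

After 2 iteration(s), the approximation is c_2 = 0.695000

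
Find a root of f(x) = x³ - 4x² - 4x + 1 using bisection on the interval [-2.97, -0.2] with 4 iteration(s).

f(x) = x³ - 4x² - 4x + 1
Initial interval: [-2.97, -0.2]

Iteration 1:
  c_1 = (-2.970000 + (-0.200000))/2 = -1.585000
  f(c_1) = f(-1.585000) = -6.690777
  f(a) × f(c) ≥ 0, new interval: [-1.585000, -0.200000]
Iteration 2:
  c_2 = (-1.585000 + (-0.200000))/2 = -0.892500
  f(c_2) = f(-0.892500) = 0.672849
  f(a) × f(c) < 0, new interval: [-1.585000, -0.892500]
Iteration 3:
  c_3 = (-1.585000 + (-0.892500))/2 = -1.238750
  f(c_3) = f(-1.238750) = -2.083870
  f(a) × f(c) ≥ 0, new interval: [-1.238750, -0.892500]
Iteration 4:
  c_4 = (-1.238750 + (-0.892500))/2 = -1.065625
  f(c_4) = f(-1.065625) = -0.489804
  f(a) × f(c) ≥ 0, new interval: [-1.065625, -0.892500]

After 4 iteration(s), the approximation is c_4 = -1.065625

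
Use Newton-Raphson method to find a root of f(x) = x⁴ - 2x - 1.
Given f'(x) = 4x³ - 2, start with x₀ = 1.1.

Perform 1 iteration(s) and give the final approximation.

f(x) = x⁴ - 2x - 1
f'(x) = 4x³ - 2
x₀ = 1.1

Newton-Raphson formula: x_{n+1} = x_n - f(x_n)/f'(x_n)

Iteration 1:
  f(1.100000) = -1.735900
  f'(1.100000) = 3.324000
  x_1 = 1.100000 - (-1.735900)/3.324000 = 1.622232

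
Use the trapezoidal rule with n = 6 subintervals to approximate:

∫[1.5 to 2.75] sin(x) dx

f(x) = sin(x)
a = 1.5, b = 2.75, n = 6
h = (b - a)/n = 0.208333

Trapezoidal rule: (h/2)[f(x₀) + 2f(x₁) + 2f(x₂) + ... + f(xₙ)]

x_0 = 1.5000, f(x_0) = 0.997495, coefficient = 1
x_1 = 1.7083, f(x_1) = 0.990557, coefficient = 2
x_2 = 1.9167, f(x_2) = 0.940781, coefficient = 2
x_3 = 2.1250, f(x_3) = 0.850320, coefficient = 2
x_4 = 2.3333, f(x_4) = 0.723086, coefficient = 2
x_5 = 2.5417, f(x_5) = 0.564581, coefficient = 2
x_6 = 2.7500, f(x_6) = 0.381661, coefficient = 1

I ≈ (0.208333/2) × 9.517805 = 0.991438
Exact value: 0.995040
Error: 0.003602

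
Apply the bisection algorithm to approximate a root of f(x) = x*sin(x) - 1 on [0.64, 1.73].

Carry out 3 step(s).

f(x) = x*sin(x) - 1
Initial interval: [0.64, 1.73]

Iteration 1:
  c_1 = (0.640000 + 1.730000)/2 = 1.185000
  f(c_1) = f(1.185000) = 0.097901
  f(a) × f(c) < 0, new interval: [0.640000, 1.185000]
Iteration 2:
  c_2 = (0.640000 + 1.185000)/2 = 0.912500
  f(c_2) = f(0.912500) = -0.278180
  f(a) × f(c) ≥ 0, new interval: [0.912500, 1.185000]
Iteration 3:
  c_3 = (0.912500 + 1.185000)/2 = 1.048750
  f(c_3) = f(1.048750) = -0.090943
  f(a) × f(c) ≥ 0, new interval: [1.048750, 1.185000]

After 3 iteration(s), the approximation is c_3 = 1.048750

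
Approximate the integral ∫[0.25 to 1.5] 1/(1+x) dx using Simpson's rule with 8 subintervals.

f(x) = 1/(1+x)
a = 0.25, b = 1.5, n = 8
h = (b - a)/n = 0.156250

Simpson's rule: (h/3)[f(x₀) + 4f(x₁) + 2f(x₂) + ... + f(xₙ)]

x_0 = 0.2500, f(x_0) = 0.800000, coefficient = 1
x_1 = 0.4062, f(x_1) = 0.711111, coefficient = 4
x_2 = 0.5625, f(x_2) = 0.640000, coefficient = 2
x_3 = 0.7188, f(x_3) = 0.581818, coefficient = 4
x_4 = 0.8750, f(x_4) = 0.533333, coefficient = 2
x_5 = 1.0312, f(x_5) = 0.492308, coefficient = 4
x_6 = 1.1875, f(x_6) = 0.457143, coefficient = 2
x_7 = 1.3438, f(x_7) = 0.426667, coefficient = 4
x_8 = 1.5000, f(x_8) = 0.400000, coefficient = 1

I ≈ (0.156250/3) × 13.308567 = 0.693155
Exact value: 0.693147
Error: 0.000007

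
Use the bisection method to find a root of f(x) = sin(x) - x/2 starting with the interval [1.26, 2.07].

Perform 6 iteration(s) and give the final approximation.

f(x) = sin(x) - x/2
Initial interval: [1.26, 2.07]

Iteration 1:
  c_1 = (1.260000 + 2.070000)/2 = 1.665000
  f(c_1) = f(1.665000) = 0.163066
  f(a) × f(c) ≥ 0, new interval: [1.665000, 2.070000]
Iteration 2:
  c_2 = (1.665000 + 2.070000)/2 = 1.867500
  f(c_2) = f(1.867500) = 0.022555
  f(a) × f(c) ≥ 0, new interval: [1.867500, 2.070000]
Iteration 3:
  c_3 = (1.867500 + 2.070000)/2 = 1.968750
  f(c_3) = f(1.968750) = -0.062519
  f(a) × f(c) < 0, new interval: [1.867500, 1.968750]
Iteration 4:
  c_4 = (1.867500 + 1.968750)/2 = 1.918125
  f(c_4) = f(1.918125) = -0.018777
  f(a) × f(c) < 0, new interval: [1.867500, 1.918125]
Iteration 5:
  c_5 = (1.867500 + 1.918125)/2 = 1.892812
  f(c_5) = f(1.892812) = 0.002193
  f(a) × f(c) ≥ 0, new interval: [1.892812, 1.918125]
Iteration 6:
  c_6 = (1.892812 + 1.918125)/2 = 1.905469
  f(c_6) = f(1.905469) = -0.008216
  f(a) × f(c) < 0, new interval: [1.892812, 1.905469]

After 6 iteration(s), the approximation is c_6 = 1.905469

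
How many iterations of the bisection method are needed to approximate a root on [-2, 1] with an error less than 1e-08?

We need (b-a)/2^n ≤ 1e-08
(1 - (-2))/2^n ≤ 1e-08
3/2^n ≤ 1e-08
2^n ≥ 300000000
n ≥ log₂(300000000) = 28.16
n ≥ 29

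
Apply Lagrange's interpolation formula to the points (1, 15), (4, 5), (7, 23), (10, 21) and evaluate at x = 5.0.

Lagrange interpolation formula:
P(x) = Σ yᵢ × Lᵢ(x)
where Lᵢ(x) = Π_{j≠i} (x - xⱼ)/(xᵢ - xⱼ)

L_0(5.0) = (5.0 - 4)/(1 - 4) × (5.0 - 7)/(1 - 7) × (5.0 - 10)/(1 - 10) = -0.061728
L_1(5.0) = (5.0 - 1)/(4 - 1) × (5.0 - 7)/(4 - 7) × (5.0 - 10)/(4 - 10) = 0.740741
L_2(5.0) = (5.0 - 1)/(7 - 1) × (5.0 - 4)/(7 - 4) × (5.0 - 10)/(7 - 10) = 0.370370
L_3(5.0) = (5.0 - 1)/(10 - 1) × (5.0 - 4)/(10 - 4) × (5.0 - 7)/(10 - 7) = -0.049383

P(5.0) = 15×L_0(5.0) + 5×L_1(5.0) + 23×L_2(5.0) + 21×L_3(5.0)
P(5.0) = 10.259259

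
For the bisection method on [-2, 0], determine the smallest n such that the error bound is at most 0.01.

We need (b-a)/2^n ≤ 0.01
(0 - (-2))/2^n ≤ 0.01
2/2^n ≤ 0.01
2^n ≥ 200
n ≥ log₂(200) = 7.64
n ≥ 8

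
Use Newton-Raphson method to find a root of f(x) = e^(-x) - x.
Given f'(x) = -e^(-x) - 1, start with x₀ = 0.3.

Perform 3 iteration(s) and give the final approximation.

f(x) = e^(-x) - x
f'(x) = -e^(-x) - 1
x₀ = 0.3

Newton-Raphson formula: x_{n+1} = x_n - f(x_n)/f'(x_n)

Iteration 1:
  f(0.300000) = 0.440818
  f'(0.300000) = -1.740818
  x_1 = 0.300000 - 0.440818/(-1.740818) = 0.553225
Iteration 2:
  f(0.553225) = 0.021868
  f'(0.553225) = -1.575092
  x_2 = 0.553225 - 0.021868/(-1.575092) = 0.567108
Iteration 3:
  f(0.567108) = 0.000055
  f'(0.567108) = -1.567163
  x_3 = 0.567108 - 0.000055/(-1.567163) = 0.567143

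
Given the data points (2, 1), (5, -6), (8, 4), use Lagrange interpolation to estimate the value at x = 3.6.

Lagrange interpolation formula:
P(x) = Σ yᵢ × Lᵢ(x)
where Lᵢ(x) = Π_{j≠i} (x - xⱼ)/(xᵢ - xⱼ)

L_0(3.6) = (3.6 - 5)/(2 - 5) × (3.6 - 8)/(2 - 8) = 0.342222
L_1(3.6) = (3.6 - 2)/(5 - 2) × (3.6 - 8)/(5 - 8) = 0.782222
L_2(3.6) = (3.6 - 2)/(8 - 2) × (3.6 - 5)/(8 - 5) = -0.124444

P(3.6) = 1×L_0(3.6) + (-6)×L_1(3.6) + 4×L_2(3.6)
P(3.6) = -4.848889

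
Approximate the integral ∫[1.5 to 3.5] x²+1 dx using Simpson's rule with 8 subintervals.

f(x) = x²+1
a = 1.5, b = 3.5, n = 8
h = (b - a)/n = 0.250000

Simpson's rule: (h/3)[f(x₀) + 4f(x₁) + 2f(x₂) + ... + f(xₙ)]

x_0 = 1.5000, f(x_0) = 3.250000, coefficient = 1
x_1 = 1.7500, f(x_1) = 4.062500, coefficient = 4
x_2 = 2.0000, f(x_2) = 5.000000, coefficient = 2
x_3 = 2.2500, f(x_3) = 6.062500, coefficient = 4
x_4 = 2.5000, f(x_4) = 7.250000, coefficient = 2
x_5 = 2.7500, f(x_5) = 8.562500, coefficient = 4
x_6 = 3.0000, f(x_6) = 10.000000, coefficient = 2
x_7 = 3.2500, f(x_7) = 11.562500, coefficient = 4
x_8 = 3.5000, f(x_8) = 13.250000, coefficient = 1

I ≈ (0.250000/3) × 182.000000 = 15.166667
Exact value: 15.166667
Error: 0.000000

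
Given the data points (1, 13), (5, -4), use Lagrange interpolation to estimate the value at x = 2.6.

Lagrange interpolation formula:
P(x) = Σ yᵢ × Lᵢ(x)
where Lᵢ(x) = Π_{j≠i} (x - xⱼ)/(xᵢ - xⱼ)

L_0(2.6) = (2.6 - 5)/(1 - 5) = 0.600000
L_1(2.6) = (2.6 - 1)/(5 - 1) = 0.400000

P(2.6) = 13×L_0(2.6) + (-4)×L_1(2.6)
P(2.6) = 6.200000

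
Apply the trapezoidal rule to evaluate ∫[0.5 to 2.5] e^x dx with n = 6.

f(x) = e^x
a = 0.5, b = 2.5, n = 6
h = (b - a)/n = 0.333333

Trapezoidal rule: (h/2)[f(x₀) + 2f(x₁) + 2f(x₂) + ... + f(xₙ)]

x_0 = 0.5000, f(x_0) = 1.648721, coefficient = 1
x_1 = 0.8333, f(x_1) = 2.300976, coefficient = 2
x_2 = 1.1667, f(x_2) = 3.211271, coefficient = 2
x_3 = 1.5000, f(x_3) = 4.481689, coefficient = 2
x_4 = 1.8333, f(x_4) = 6.254701, coefficient = 2
x_5 = 2.1667, f(x_5) = 8.729138, coefficient = 2
x_6 = 2.5000, f(x_6) = 12.182494, coefficient = 1

I ≈ (0.333333/2) × 63.786765 = 10.631127
Exact value: 10.533773
Error: 0.097355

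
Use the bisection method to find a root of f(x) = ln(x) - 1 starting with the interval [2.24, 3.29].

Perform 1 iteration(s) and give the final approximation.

f(x) = ln(x) - 1
Initial interval: [2.24, 3.29]

Iteration 1:
  c_1 = (2.240000 + 3.290000)/2 = 2.765000
  f(c_1) = f(2.765000) = 0.017041
  f(a) × f(c) < 0, new interval: [2.240000, 2.765000]

After 1 iteration(s), the approximation is c_1 = 2.765000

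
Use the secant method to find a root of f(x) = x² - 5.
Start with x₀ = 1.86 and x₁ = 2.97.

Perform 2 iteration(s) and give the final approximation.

f(x) = x² - 5
x₀ = 1.86, x₁ = 2.97

Secant formula: x_{n+1} = x_n - f(x_n)(x_n - x_{n-1})/(f(x_n) - f(x_{n-1}))

Iteration 1:
  f(1.860000) = -1.540400
  f(2.970000) = 3.820900
  x_2 = 2.970000 - 3.820900×(2.970000 - 1.860000)/(3.820900 - (-1.540400))
       = 2.178923
Iteration 2:
  f(2.970000) = 3.820900
  f(2.178923) = -0.252293
  x_3 = 2.178923 - (-0.252293)×(2.178923 - 2.970000)/(-0.252293 - 3.820900)
       = 2.227923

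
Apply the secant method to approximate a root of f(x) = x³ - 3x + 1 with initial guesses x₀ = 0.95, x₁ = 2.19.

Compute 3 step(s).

f(x) = x³ - 3x + 1
x₀ = 0.95, x₁ = 2.19

Secant formula: x_{n+1} = x_n - f(x_n)(x_n - x_{n-1})/(f(x_n) - f(x_{n-1}))

Iteration 1:
  f(0.950000) = -0.992625
  f(2.190000) = 4.933459
  x_2 = 2.190000 - 4.933459×(2.190000 - 0.950000)/(4.933459 - (-0.992625))
       = 1.157701
Iteration 2:
  f(2.190000) = 4.933459
  f(1.157701) = -0.921469
  x_3 = 1.157701 - (-0.921469)×(1.157701 - 2.190000)/(-0.921469 - 4.933459)
       = 1.320168
Iteration 3:
  f(1.157701) = -0.921469
  f(1.320168) = -0.659658
  x_4 = 1.320168 - (-0.659658)×(1.320168 - 1.157701)/(-0.659658 - (-0.921469))
       = 1.729518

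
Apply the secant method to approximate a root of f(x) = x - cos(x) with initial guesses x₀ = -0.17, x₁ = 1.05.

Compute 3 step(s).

f(x) = x - cos(x)
x₀ = -0.17, x₁ = 1.05

Secant formula: x_{n+1} = x_n - f(x_n)(x_n - x_{n-1})/(f(x_n) - f(x_{n-1}))

Iteration 1:
  f(-0.170000) = -1.155585
  f(1.050000) = 0.552429
  x_2 = 1.050000 - 0.552429×(1.050000 - (-0.170000))/(0.552429 - (-1.155585))
       = 0.655411
Iteration 2:
  f(1.050000) = 0.552429
  f(0.655411) = -0.137386
  x_3 = 0.655411 - (-0.137386)×(0.655411 - 1.050000)/(-0.137386 - 0.552429)
       = 0.733999
Iteration 3:
  f(0.655411) = -0.137386
  f(0.733999) = -0.008503
  x_4 = 0.733999 - (-0.008503)×(0.733999 - 0.655411)/(-0.008503 - (-0.137386))
       = 0.739184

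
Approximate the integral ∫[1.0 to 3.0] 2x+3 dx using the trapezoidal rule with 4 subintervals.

f(x) = 2x+3
a = 1.0, b = 3.0, n = 4
h = (b - a)/n = 0.500000

Trapezoidal rule: (h/2)[f(x₀) + 2f(x₁) + 2f(x₂) + ... + f(xₙ)]

x_0 = 1.0000, f(x_0) = 5.000000, coefficient = 1
x_1 = 1.5000, f(x_1) = 6.000000, coefficient = 2
x_2 = 2.0000, f(x_2) = 7.000000, coefficient = 2
x_3 = 2.5000, f(x_3) = 8.000000, coefficient = 2
x_4 = 3.0000, f(x_4) = 9.000000, coefficient = 1

I ≈ (0.500000/2) × 56.000000 = 14.000000
Exact value: 14.000000
Error: 0.000000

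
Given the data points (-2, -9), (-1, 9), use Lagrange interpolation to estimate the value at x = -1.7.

Lagrange interpolation formula:
P(x) = Σ yᵢ × Lᵢ(x)
where Lᵢ(x) = Π_{j≠i} (x - xⱼ)/(xᵢ - xⱼ)

L_0(-1.7) = (-1.7 - (-1))/(-2 - (-1)) = 0.700000
L_1(-1.7) = (-1.7 - (-2))/(-1 - (-2)) = 0.300000

P(-1.7) = (-9)×L_0(-1.7) + 9×L_1(-1.7)
P(-1.7) = -3.600000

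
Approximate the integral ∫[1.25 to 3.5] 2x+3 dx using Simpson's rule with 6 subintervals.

f(x) = 2x+3
a = 1.25, b = 3.5, n = 6
h = (b - a)/n = 0.375000

Simpson's rule: (h/3)[f(x₀) + 4f(x₁) + 2f(x₂) + ... + f(xₙ)]

x_0 = 1.2500, f(x_0) = 5.500000, coefficient = 1
x_1 = 1.6250, f(x_1) = 6.250000, coefficient = 4
x_2 = 2.0000, f(x_2) = 7.000000, coefficient = 2
x_3 = 2.3750, f(x_3) = 7.750000, coefficient = 4
x_4 = 2.7500, f(x_4) = 8.500000, coefficient = 2
x_5 = 3.1250, f(x_5) = 9.250000, coefficient = 4
x_6 = 3.5000, f(x_6) = 10.000000, coefficient = 1

I ≈ (0.375000/3) × 139.500000 = 17.437500
Exact value: 17.437500
Error: 0.000000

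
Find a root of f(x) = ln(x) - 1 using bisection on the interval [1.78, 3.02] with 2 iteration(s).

f(x) = ln(x) - 1
Initial interval: [1.78, 3.02]

Iteration 1:
  c_1 = (1.780000 + 3.020000)/2 = 2.400000
  f(c_1) = f(2.400000) = -0.124531
  f(a) × f(c) ≥ 0, new interval: [2.400000, 3.020000]
Iteration 2:
  c_2 = (2.400000 + 3.020000)/2 = 2.710000
  f(c_2) = f(2.710000) = -0.003051
  f(a) × f(c) ≥ 0, new interval: [2.710000, 3.020000]

After 2 iteration(s), the approximation is c_2 = 2.710000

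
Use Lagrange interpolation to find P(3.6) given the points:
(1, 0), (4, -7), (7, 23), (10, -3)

Lagrange interpolation formula:
P(x) = Σ yᵢ × Lᵢ(x)
where Lᵢ(x) = Π_{j≠i} (x - xⱼ)/(xᵢ - xⱼ)

L_0(3.6) = (3.6 - 4)/(1 - 4) × (3.6 - 7)/(1 - 7) × (3.6 - 10)/(1 - 10) = 0.053728
L_1(3.6) = (3.6 - 1)/(4 - 1) × (3.6 - 7)/(4 - 7) × (3.6 - 10)/(4 - 10) = 1.047704
L_2(3.6) = (3.6 - 1)/(7 - 1) × (3.6 - 4)/(7 - 4) × (3.6 - 10)/(7 - 10) = -0.123259
L_3(3.6) = (3.6 - 1)/(10 - 1) × (3.6 - 4)/(10 - 4) × (3.6 - 7)/(10 - 7) = 0.021827

P(3.6) = 0×L_0(3.6) + (-7)×L_1(3.6) + 23×L_2(3.6) + (-3)×L_3(3.6)
P(3.6) = -10.234370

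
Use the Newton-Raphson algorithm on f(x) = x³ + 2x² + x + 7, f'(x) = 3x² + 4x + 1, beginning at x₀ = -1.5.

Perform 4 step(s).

f(x) = x³ + 2x² + x + 7
f'(x) = 3x² + 4x + 1
x₀ = -1.5

Newton-Raphson formula: x_{n+1} = x_n - f(x_n)/f'(x_n)

Iteration 1:
  f(-1.500000) = 6.625000
  f'(-1.500000) = 1.750000
  x_1 = -1.500000 - 6.625000/1.750000 = -5.285714
Iteration 2:
  f(-5.285714) = -90.084548
  f'(-5.285714) = 63.673469
  x_2 = -5.285714 - (-90.084548)/63.673469 = -3.870925
Iteration 3:
  f(-3.870925) = -24.904975
  f'(-3.870925) = 30.468479
  x_3 = -3.870925 - (-24.904975)/30.468479 = -3.053524
Iteration 4:
  f(-3.053524) = -5.876584
  f'(-3.053524) = 16.757925
  x_4 = -3.053524 - (-5.876584)/16.757925 = -2.702849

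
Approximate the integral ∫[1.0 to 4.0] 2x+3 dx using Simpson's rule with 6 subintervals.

f(x) = 2x+3
a = 1.0, b = 4.0, n = 6
h = (b - a)/n = 0.500000

Simpson's rule: (h/3)[f(x₀) + 4f(x₁) + 2f(x₂) + ... + f(xₙ)]

x_0 = 1.0000, f(x_0) = 5.000000, coefficient = 1
x_1 = 1.5000, f(x_1) = 6.000000, coefficient = 4
x_2 = 2.0000, f(x_2) = 7.000000, coefficient = 2
x_3 = 2.5000, f(x_3) = 8.000000, coefficient = 4
x_4 = 3.0000, f(x_4) = 9.000000, coefficient = 2
x_5 = 3.5000, f(x_5) = 10.000000, coefficient = 4
x_6 = 4.0000, f(x_6) = 11.000000, coefficient = 1

I ≈ (0.500000/3) × 144.000000 = 24.000000
Exact value: 24.000000
Error: 0.000000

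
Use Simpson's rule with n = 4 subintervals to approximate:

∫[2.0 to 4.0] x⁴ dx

f(x) = x⁴
a = 2.0, b = 4.0, n = 4
h = (b - a)/n = 0.500000

Simpson's rule: (h/3)[f(x₀) + 4f(x₁) + 2f(x₂) + ... + f(xₙ)]

x_0 = 2.0000, f(x_0) = 16.000000, coefficient = 1
x_1 = 2.5000, f(x_1) = 39.062500, coefficient = 4
x_2 = 3.0000, f(x_2) = 81.000000, coefficient = 2
x_3 = 3.5000, f(x_3) = 150.062500, coefficient = 4
x_4 = 4.0000, f(x_4) = 256.000000, coefficient = 1

I ≈ (0.500000/3) × 1190.500000 = 198.416667
Exact value: 198.400000
Error: 0.016667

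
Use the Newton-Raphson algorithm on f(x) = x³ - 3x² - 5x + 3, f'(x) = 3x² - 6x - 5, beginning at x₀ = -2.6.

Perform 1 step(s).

f(x) = x³ - 3x² - 5x + 3
f'(x) = 3x² - 6x - 5
x₀ = -2.6

Newton-Raphson formula: x_{n+1} = x_n - f(x_n)/f'(x_n)

Iteration 1:
  f(-2.600000) = -21.856000
  f'(-2.600000) = 30.880000
  x_1 = -2.600000 - (-21.856000)/30.880000 = -1.892228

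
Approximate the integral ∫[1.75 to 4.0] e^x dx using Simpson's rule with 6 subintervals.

f(x) = e^x
a = 1.75, b = 4.0, n = 6
h = (b - a)/n = 0.375000

Simpson's rule: (h/3)[f(x₀) + 4f(x₁) + 2f(x₂) + ... + f(xₙ)]

x_0 = 1.7500, f(x_0) = 5.754603, coefficient = 1
x_1 = 2.1250, f(x_1) = 8.372897, coefficient = 4
x_2 = 2.5000, f(x_2) = 12.182494, coefficient = 2
x_3 = 2.8750, f(x_3) = 17.725424, coefficient = 4
x_4 = 3.2500, f(x_4) = 25.790340, coefficient = 2
x_5 = 3.6250, f(x_5) = 37.524723, coefficient = 4
x_6 = 4.0000, f(x_6) = 54.598150, coefficient = 1

I ≈ (0.375000/3) × 390.790600 = 48.848825
Exact value: 48.843547
Error: 0.005278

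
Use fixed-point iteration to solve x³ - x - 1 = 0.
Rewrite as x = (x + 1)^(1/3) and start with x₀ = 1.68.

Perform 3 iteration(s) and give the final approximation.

Equation: x³ - x - 1 = 0
Fixed-point form: x = (x + 1)^(1/3)
x₀ = 1.68

x_1 = g(1.680000) = 1.389030
x_2 = g(1.389030) = 1.336823
x_3 = g(1.336823) = 1.327013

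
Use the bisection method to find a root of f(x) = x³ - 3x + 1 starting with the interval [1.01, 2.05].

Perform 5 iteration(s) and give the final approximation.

f(x) = x³ - 3x + 1
Initial interval: [1.01, 2.05]

Iteration 1:
  c_1 = (1.010000 + 2.050000)/2 = 1.530000
  f(c_1) = f(1.530000) = -0.008423
  f(a) × f(c) ≥ 0, new interval: [1.530000, 2.050000]
Iteration 2:
  c_2 = (1.530000 + 2.050000)/2 = 1.790000
  f(c_2) = f(1.790000) = 1.365339
  f(a) × f(c) < 0, new interval: [1.530000, 1.790000]
Iteration 3:
  c_3 = (1.530000 + 1.790000)/2 = 1.660000
  f(c_3) = f(1.660000) = 0.594296
  f(a) × f(c) < 0, new interval: [1.530000, 1.660000]
Iteration 4:
  c_4 = (1.530000 + 1.660000)/2 = 1.595000
  f(c_4) = f(1.595000) = 0.272720
  f(a) × f(c) < 0, new interval: [1.530000, 1.595000]
Iteration 5:
  c_5 = (1.530000 + 1.595000)/2 = 1.562500
  f(c_5) = f(1.562500) = 0.127197
  f(a) × f(c) < 0, new interval: [1.530000, 1.562500]

After 5 iteration(s), the approximation is c_5 = 1.562500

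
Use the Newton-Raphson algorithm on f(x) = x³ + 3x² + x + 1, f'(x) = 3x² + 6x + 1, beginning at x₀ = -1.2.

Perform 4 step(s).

f(x) = x³ + 3x² + x + 1
f'(x) = 3x² + 6x + 1
x₀ = -1.2

Newton-Raphson formula: x_{n+1} = x_n - f(x_n)/f'(x_n)

Iteration 1:
  f(-1.200000) = 2.392000
  f'(-1.200000) = -1.880000
  x_1 = -1.200000 - 2.392000/(-1.880000) = 0.072340
Iteration 2:
  f(0.072340) = 1.088418
  f'(0.072340) = 1.449742
  x_2 = 0.072340 - 1.088418/1.449742 = -0.678427
Iteration 3:
  f(-0.678427) = 1.390107
  f'(-0.678427) = -1.689772
  x_3 = -0.678427 - 1.390107/(-1.689772) = 0.144233
Iteration 4:
  f(0.144233) = 1.209643
  f'(0.144233) = 1.927808
  x_4 = 0.144233 - 1.209643/1.927808 = -0.483238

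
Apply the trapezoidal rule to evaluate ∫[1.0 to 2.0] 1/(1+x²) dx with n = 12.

f(x) = 1/(1+x²)
a = 1.0, b = 2.0, n = 12
h = (b - a)/n = 0.083333

Trapezoidal rule: (h/2)[f(x₀) + 2f(x₁) + 2f(x₂) + ... + f(xₙ)]

x_0 = 1.0000, f(x_0) = 0.500000, coefficient = 1
x_1 = 1.0833, f(x_1) = 0.460064, coefficient = 2
x_2 = 1.1667, f(x_2) = 0.423529, coefficient = 2
x_3 = 1.2500, f(x_3) = 0.390244, coefficient = 2
x_4 = 1.3333, f(x_4) = 0.360000, coefficient = 2
x_5 = 1.4167, f(x_5) = 0.332564, coefficient = 2
x_6 = 1.5000, f(x_6) = 0.307692, coefficient = 2
x_7 = 1.5833, f(x_7) = 0.285149, coefficient = 2
x_8 = 1.6667, f(x_8) = 0.264706, coefficient = 2
x_9 = 1.7500, f(x_9) = 0.246154, coefficient = 2
x_10 = 1.8333, f(x_10) = 0.229299, coefficient = 2
x_11 = 1.9167, f(x_11) = 0.213967, coefficient = 2
x_12 = 2.0000, f(x_12) = 0.200000, coefficient = 1

I ≈ (0.083333/2) × 7.726736 = 0.321947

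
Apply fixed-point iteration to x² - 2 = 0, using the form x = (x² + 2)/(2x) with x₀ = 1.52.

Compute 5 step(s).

Equation: x² - 2 = 0
Fixed-point form: x = (x² + 2)/(2x)
x₀ = 1.52

x_1 = g(1.520000) = 1.417895
x_2 = g(1.417895) = 1.414218
x_3 = g(1.414218) = 1.414214
x_4 = g(1.414214) = 1.414214
x_5 = g(1.414214) = 1.414214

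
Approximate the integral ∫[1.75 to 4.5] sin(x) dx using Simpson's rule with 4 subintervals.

f(x) = sin(x)
a = 1.75, b = 4.5, n = 4
h = (b - a)/n = 0.687500

Simpson's rule: (h/3)[f(x₀) + 4f(x₁) + 2f(x₂) + ... + f(xₙ)]

x_0 = 1.7500, f(x_0) = 0.983986, coefficient = 1
x_1 = 2.4375, f(x_1) = 0.647343, coefficient = 4
x_2 = 3.1250, f(x_2) = 0.016592, coefficient = 2
x_3 = 3.8125, f(x_3) = -0.621697, coefficient = 4
x_4 = 4.5000, f(x_4) = -0.977530, coefficient = 1

I ≈ (0.687500/3) × 0.142222 = 0.032593
Exact value: 0.032550
Error: 0.000043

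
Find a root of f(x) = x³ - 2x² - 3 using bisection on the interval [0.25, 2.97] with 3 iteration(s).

f(x) = x³ - 2x² - 3
Initial interval: [0.25, 2.97]

Iteration 1:
  c_1 = (0.250000 + 2.970000)/2 = 1.610000
  f(c_1) = f(1.610000) = -4.010919
  f(a) × f(c) ≥ 0, new interval: [1.610000, 2.970000]
Iteration 2:
  c_2 = (1.610000 + 2.970000)/2 = 2.290000
  f(c_2) = f(2.290000) = -1.479211
  f(a) × f(c) ≥ 0, new interval: [2.290000, 2.970000]
Iteration 3:
  c_3 = (2.290000 + 2.970000)/2 = 2.630000
  f(c_3) = f(2.630000) = 1.357647
  f(a) × f(c) < 0, new interval: [2.290000, 2.630000]

After 3 iteration(s), the approximation is c_3 = 2.630000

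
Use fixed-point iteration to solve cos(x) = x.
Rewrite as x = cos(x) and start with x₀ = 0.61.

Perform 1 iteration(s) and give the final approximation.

Equation: cos(x) = x
Fixed-point form: x = cos(x)
x₀ = 0.61

x_1 = g(0.610000) = 0.819648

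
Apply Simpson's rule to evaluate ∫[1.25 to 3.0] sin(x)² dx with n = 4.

f(x) = sin(x)²
a = 1.25, b = 3.0, n = 4
h = (b - a)/n = 0.437500

Simpson's rule: (h/3)[f(x₀) + 4f(x₁) + 2f(x₂) + ... + f(xₙ)]

x_0 = 1.2500, f(x_0) = 0.900572, coefficient = 1
x_1 = 1.6875, f(x_1) = 0.986442, coefficient = 4
x_2 = 2.1250, f(x_2) = 0.723044, coefficient = 2
x_3 = 2.5625, f(x_3) = 0.299499, coefficient = 4
x_4 = 3.0000, f(x_4) = 0.019915, coefficient = 1

I ≈ (0.437500/3) × 7.510337 = 1.095257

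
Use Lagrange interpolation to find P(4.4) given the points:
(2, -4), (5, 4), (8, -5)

Lagrange interpolation formula:
P(x) = Σ yᵢ × Lᵢ(x)
where Lᵢ(x) = Π_{j≠i} (x - xⱼ)/(xᵢ - xⱼ)

L_0(4.4) = (4.4 - 5)/(2 - 5) × (4.4 - 8)/(2 - 8) = 0.120000
L_1(4.4) = (4.4 - 2)/(5 - 2) × (4.4 - 8)/(5 - 8) = 0.960000
L_2(4.4) = (4.4 - 2)/(8 - 2) × (4.4 - 5)/(8 - 5) = -0.080000

P(4.4) = (-4)×L_0(4.4) + 4×L_1(4.4) + (-5)×L_2(4.4)
P(4.4) = 3.760000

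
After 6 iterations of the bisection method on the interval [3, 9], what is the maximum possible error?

Bisection error bound: |error| ≤ (b-a)/2^n
|error| ≤ (9 - 3)/2^6 = 6/2^6
|error| ≤ 0.0937500000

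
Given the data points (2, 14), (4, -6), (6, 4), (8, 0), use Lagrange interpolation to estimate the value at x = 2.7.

Lagrange interpolation formula:
P(x) = Σ yᵢ × Lᵢ(x)
where Lᵢ(x) = Π_{j≠i} (x - xⱼ)/(xᵢ - xⱼ)

L_0(2.7) = (2.7 - 4)/(2 - 4) × (2.7 - 6)/(2 - 6) × (2.7 - 8)/(2 - 8) = 0.473687
L_1(2.7) = (2.7 - 2)/(4 - 2) × (2.7 - 6)/(4 - 6) × (2.7 - 8)/(4 - 8) = 0.765188
L_2(2.7) = (2.7 - 2)/(6 - 2) × (2.7 - 4)/(6 - 4) × (2.7 - 8)/(6 - 8) = -0.301438
L_3(2.7) = (2.7 - 2)/(8 - 2) × (2.7 - 4)/(8 - 4) × (2.7 - 6)/(8 - 6) = 0.062562

P(2.7) = 14×L_0(2.7) + (-6)×L_1(2.7) + 4×L_2(2.7) + 0×L_3(2.7)
P(2.7) = 0.834750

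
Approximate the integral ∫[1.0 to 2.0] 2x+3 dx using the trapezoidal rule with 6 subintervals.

f(x) = 2x+3
a = 1.0, b = 2.0, n = 6
h = (b - a)/n = 0.166667

Trapezoidal rule: (h/2)[f(x₀) + 2f(x₁) + 2f(x₂) + ... + f(xₙ)]

x_0 = 1.0000, f(x_0) = 5.000000, coefficient = 1
x_1 = 1.1667, f(x_1) = 5.333333, coefficient = 2
x_2 = 1.3333, f(x_2) = 5.666667, coefficient = 2
x_3 = 1.5000, f(x_3) = 6.000000, coefficient = 2
x_4 = 1.6667, f(x_4) = 6.333333, coefficient = 2
x_5 = 1.8333, f(x_5) = 6.666667, coefficient = 2
x_6 = 2.0000, f(x_6) = 7.000000, coefficient = 1

I ≈ (0.166667/2) × 72.000000 = 6.000000
Exact value: 6.000000
Error: 0.000000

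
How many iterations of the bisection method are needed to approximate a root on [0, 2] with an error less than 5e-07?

We need (b-a)/2^n ≤ 5e-07
(2 - 0)/2^n ≤ 5e-07
2/2^n ≤ 5e-07
2^n ≥ 4000000
n ≥ log₂(4000000) = 21.93
n ≥ 22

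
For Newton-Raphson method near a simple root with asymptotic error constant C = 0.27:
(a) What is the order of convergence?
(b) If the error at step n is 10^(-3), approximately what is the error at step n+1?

(a) Newton-Raphson has quadratic (order 2) convergence near simple roots.
    This means |e_{n+1}| ≈ C|e_n|².

(b) With |e_n| = 10^(-3) and C = 0.27:
    |e_{n+1}| ≈ 0.27 × (10^(-3))² = 0.27 × 10^(-6)

(a) 2 (quadratic); (b) |e_{n+1}| ≈ 2.700e-07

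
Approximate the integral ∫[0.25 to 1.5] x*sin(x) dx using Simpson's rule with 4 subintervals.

f(x) = x*sin(x)
a = 0.25, b = 1.5, n = 4
h = (b - a)/n = 0.312500

Simpson's rule: (h/3)[f(x₀) + 4f(x₁) + 2f(x₂) + ... + f(xₙ)]

x_0 = 0.2500, f(x_0) = 0.061851, coefficient = 1
x_1 = 0.5625, f(x_1) = 0.299983, coefficient = 4
x_2 = 0.8750, f(x_2) = 0.671601, coefficient = 2
x_3 = 1.1875, f(x_3) = 1.101331, coefficient = 4
x_4 = 1.5000, f(x_4) = 1.496242, coefficient = 1

I ≈ (0.312500/3) × 8.506551 = 0.886099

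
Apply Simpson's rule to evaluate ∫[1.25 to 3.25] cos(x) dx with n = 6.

f(x) = cos(x)
a = 1.25, b = 3.25, n = 6
h = (b - a)/n = 0.333333

Simpson's rule: (h/3)[f(x₀) + 4f(x₁) + 2f(x₂) + ... + f(xₙ)]

x_0 = 1.2500, f(x_0) = 0.315322, coefficient = 1
x_1 = 1.5833, f(x_1) = -0.012537, coefficient = 4
x_2 = 1.9167, f(x_2) = -0.339016, coefficient = 2
x_3 = 2.2500, f(x_3) = -0.628174, coefficient = 4
x_4 = 2.5833, f(x_4) = -0.848178, coefficient = 2
x_5 = 2.9167, f(x_5) = -0.974811, coefficient = 4
x_6 = 3.2500, f(x_6) = -0.994130, coefficient = 1

I ≈ (0.333333/3) × -9.515279 = -1.057253
Exact value: -1.057180
Error: 0.000073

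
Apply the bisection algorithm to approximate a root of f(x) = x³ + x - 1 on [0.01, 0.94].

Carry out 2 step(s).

f(x) = x³ + x - 1
Initial interval: [0.01, 0.94]

Iteration 1:
  c_1 = (0.010000 + 0.940000)/2 = 0.475000
  f(c_1) = f(0.475000) = -0.417828
  f(a) × f(c) ≥ 0, new interval: [0.475000, 0.940000]
Iteration 2:
  c_2 = (0.475000 + 0.940000)/2 = 0.707500
  f(c_2) = f(0.707500) = 0.061644
  f(a) × f(c) < 0, new interval: [0.475000, 0.707500]

After 2 iteration(s), the approximation is c_2 = 0.707500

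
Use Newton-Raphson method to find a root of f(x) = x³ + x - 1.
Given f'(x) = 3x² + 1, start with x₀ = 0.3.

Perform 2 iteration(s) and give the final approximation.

f(x) = x³ + x - 1
f'(x) = 3x² + 1
x₀ = 0.3

Newton-Raphson formula: x_{n+1} = x_n - f(x_n)/f'(x_n)

Iteration 1:
  f(0.300000) = -0.673000
  f'(0.300000) = 1.270000
  x_1 = 0.300000 - (-0.673000)/1.270000 = 0.829921
Iteration 2:
  f(0.829921) = 0.401546
  f'(0.829921) = 3.066308
  x_2 = 0.829921 - 0.401546/3.066308 = 0.698967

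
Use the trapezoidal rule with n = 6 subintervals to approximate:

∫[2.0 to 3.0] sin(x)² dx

f(x) = sin(x)²
a = 2.0, b = 3.0, n = 6
h = (b - a)/n = 0.166667

Trapezoidal rule: (h/2)[f(x₀) + 2f(x₁) + 2f(x₂) + ... + f(xₙ)]

x_0 = 2.0000, f(x_0) = 0.826822, coefficient = 1
x_1 = 2.1667, f(x_1) = 0.685022, coefficient = 2
x_2 = 2.3333, f(x_2) = 0.522853, coefficient = 2
x_3 = 2.5000, f(x_3) = 0.358169, coefficient = 2
x_4 = 2.6667, f(x_4) = 0.209098, coefficient = 2
x_5 = 2.8333, f(x_5) = 0.092052, coefficient = 2
x_6 = 3.0000, f(x_6) = 0.019915, coefficient = 1

I ≈ (0.166667/2) × 4.581124 = 0.381760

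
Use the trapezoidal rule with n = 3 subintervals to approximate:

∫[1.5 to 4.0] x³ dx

f(x) = x³
a = 1.5, b = 4.0, n = 3
h = (b - a)/n = 0.833333

Trapezoidal rule: (h/2)[f(x₀) + 2f(x₁) + 2f(x₂) + ... + f(xₙ)]

x_0 = 1.5000, f(x_0) = 3.375000, coefficient = 1
x_1 = 2.3333, f(x_1) = 12.703704, coefficient = 2
x_2 = 3.1667, f(x_2) = 31.754630, coefficient = 2
x_3 = 4.0000, f(x_3) = 64.000000, coefficient = 1

I ≈ (0.833333/2) × 156.291667 = 65.121528
Exact value: 62.734375
Error: 2.387153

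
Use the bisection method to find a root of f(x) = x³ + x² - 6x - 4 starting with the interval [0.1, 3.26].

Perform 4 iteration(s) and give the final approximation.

f(x) = x³ + x² - 6x - 4
Initial interval: [0.1, 3.26]

Iteration 1:
  c_1 = (0.100000 + 3.260000)/2 = 1.680000
  f(c_1) = f(1.680000) = -6.515968
  f(a) × f(c) ≥ 0, new interval: [1.680000, 3.260000]
Iteration 2:
  c_2 = (1.680000 + 3.260000)/2 = 2.470000
  f(c_2) = f(2.470000) = 2.350123
  f(a) × f(c) < 0, new interval: [1.680000, 2.470000]
Iteration 3:
  c_3 = (1.680000 + 2.470000)/2 = 2.075000
  f(c_3) = f(2.075000) = -3.210203
  f(a) × f(c) ≥ 0, new interval: [2.075000, 2.470000]
Iteration 4:
  c_4 = (2.075000 + 2.470000)/2 = 2.272500
  f(c_4) = f(2.272500) = -0.734971
  f(a) × f(c) ≥ 0, new interval: [2.272500, 2.470000]

After 4 iteration(s), the approximation is c_4 = 2.272500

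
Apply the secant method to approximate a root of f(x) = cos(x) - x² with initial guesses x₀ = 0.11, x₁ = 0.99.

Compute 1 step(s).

f(x) = cos(x) - x²
x₀ = 0.11, x₁ = 0.99

Secant formula: x_{n+1} = x_n - f(x_n)(x_n - x_{n-1})/(f(x_n) - f(x_{n-1}))

Iteration 1:
  f(0.110000) = 0.981856
  f(0.990000) = -0.431410
  x_2 = 0.990000 - (-0.431410)×(0.990000 - 0.110000)/(-0.431410 - 0.981856)
       = 0.721373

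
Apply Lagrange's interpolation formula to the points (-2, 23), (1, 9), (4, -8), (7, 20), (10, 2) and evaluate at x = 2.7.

Lagrange interpolation formula:
P(x) = Σ yᵢ × Lᵢ(x)
where Lᵢ(x) = Π_{j≠i} (x - xⱼ)/(xᵢ - xⱼ)

L_0(2.7) = (2.7 - 1)/(-2 - 1) × (2.7 - 4)/(-2 - 4) × (2.7 - 7)/(-2 - 7) × (2.7 - 10)/(-2 - 10) = -0.035685
L_1(2.7) = (2.7 - (-2))/(1 - (-2)) × (2.7 - 4)/(1 - 4) × (2.7 - 7)/(1 - 7) × (2.7 - 10)/(1 - 10) = 0.394636
L_2(2.7) = (2.7 - (-2))/(4 - (-2)) × (2.7 - 1)/(4 - 1) × (2.7 - 7)/(4 - 7) × (2.7 - 10)/(4 - 10) = 0.774093
L_3(2.7) = (2.7 - (-2))/(7 - (-2)) × (2.7 - 1)/(7 - 1) × (2.7 - 4)/(7 - 4) × (2.7 - 10)/(7 - 10) = -0.156019
L_4(2.7) = (2.7 - (-2))/(10 - (-2)) × (2.7 - 1)/(10 - 1) × (2.7 - 4)/(10 - 4) × (2.7 - 7)/(10 - 7) = 0.022975

P(2.7) = 23×L_0(2.7) + 9×L_1(2.7) + (-8)×L_2(2.7) + 20×L_3(2.7) + 2×L_4(2.7)
P(2.7) = -6.536205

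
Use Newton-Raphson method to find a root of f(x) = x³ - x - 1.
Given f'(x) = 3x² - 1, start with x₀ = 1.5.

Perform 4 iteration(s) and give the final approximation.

f(x) = x³ - x - 1
f'(x) = 3x² - 1
x₀ = 1.5

Newton-Raphson formula: x_{n+1} = x_n - f(x_n)/f'(x_n)

Iteration 1:
  f(1.500000) = 0.875000
  f'(1.500000) = 5.750000
  x_1 = 1.500000 - 0.875000/5.750000 = 1.347826
Iteration 2:
  f(1.347826) = 0.100682
  f'(1.347826) = 4.449905
  x_2 = 1.347826 - 0.100682/4.449905 = 1.325200
Iteration 3:
  f(1.325200) = 0.002058
  f'(1.325200) = 4.268468
  x_3 = 1.325200 - 0.002058/4.268468 = 1.324718
Iteration 4:
  f(1.324718) = 0.000001
  f'(1.324718) = 4.264635
  x_4 = 1.324718 - 0.000001/4.264635 = 1.324718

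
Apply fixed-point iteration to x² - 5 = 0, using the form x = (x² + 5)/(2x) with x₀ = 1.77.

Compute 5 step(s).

Equation: x² - 5 = 0
Fixed-point form: x = (x² + 5)/(2x)
x₀ = 1.77

x_1 = g(1.770000) = 2.297429
x_2 = g(2.297429) = 2.236887
x_3 = g(2.236887) = 2.236068
x_4 = g(2.236068) = 2.236068
x_5 = g(2.236068) = 2.236068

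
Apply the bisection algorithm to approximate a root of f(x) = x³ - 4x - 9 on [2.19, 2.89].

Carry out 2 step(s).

f(x) = x³ - 4x - 9
Initial interval: [2.19, 2.89]

Iteration 1:
  c_1 = (2.190000 + 2.890000)/2 = 2.540000
  f(c_1) = f(2.540000) = -2.772936
  f(a) × f(c) ≥ 0, new interval: [2.540000, 2.890000]
Iteration 2:
  c_2 = (2.540000 + 2.890000)/2 = 2.715000
  f(c_2) = f(2.715000) = 0.152876
  f(a) × f(c) < 0, new interval: [2.540000, 2.715000]

After 2 iteration(s), the approximation is c_2 = 2.715000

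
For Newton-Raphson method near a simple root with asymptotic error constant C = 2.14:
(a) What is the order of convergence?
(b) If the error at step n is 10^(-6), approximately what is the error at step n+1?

(a) Newton-Raphson has quadratic (order 2) convergence near simple roots.
    This means |e_{n+1}| ≈ C|e_n|².

(b) With |e_n| = 10^(-6) and C = 2.14:
    |e_{n+1}| ≈ 2.14 × (10^(-6))² = 2.14 × 10^(-12)

(a) 2 (quadratic); (b) |e_{n+1}| ≈ 2.140e-12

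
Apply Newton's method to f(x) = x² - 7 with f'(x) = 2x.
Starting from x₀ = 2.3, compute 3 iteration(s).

f(x) = x² - 7
f'(x) = 2x
x₀ = 2.3

Newton-Raphson formula: x_{n+1} = x_n - f(x_n)/f'(x_n)

Iteration 1:
  f(2.300000) = -1.710000
  f'(2.300000) = 4.600000
  x_1 = 2.300000 - (-1.710000)/4.600000 = 2.671739
Iteration 2:
  f(2.671739) = 0.138190
  f'(2.671739) = 5.343478
  x_2 = 2.671739 - 0.138190/5.343478 = 2.645878
Iteration 3:
  f(2.645878) = 0.000669
  f'(2.645878) = 5.291755
  x_3 = 2.645878 - 0.000669/5.291755 = 2.645751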